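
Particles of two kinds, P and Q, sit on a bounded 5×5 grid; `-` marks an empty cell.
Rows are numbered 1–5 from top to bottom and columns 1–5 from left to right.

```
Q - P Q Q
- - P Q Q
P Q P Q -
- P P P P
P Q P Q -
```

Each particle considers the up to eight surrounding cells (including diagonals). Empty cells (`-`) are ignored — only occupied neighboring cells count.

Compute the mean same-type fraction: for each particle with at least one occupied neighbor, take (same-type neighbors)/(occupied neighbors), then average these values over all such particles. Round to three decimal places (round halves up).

Row 1: (1,1)Q — no occupied neighbors · (1,3)P 1/3 · (1,4)Q 3/5 · (1,5)Q 3/3
Row 2: (2,3)P 2/6 · (2,4)Q 4/7 · (2,5)Q 4/4
Row 3: (3,1)P 1/2 · (3,2)Q 0/5 · (3,3)P 4/7 · (3,4)Q 2/7
Row 4: (4,2)P 5/7 · (4,3)P 4/8 · (4,4)P 4/6 · (4,5)P 1/3
Row 5: (5,1)P 1/2 · (5,2)Q 0/4 · (5,3)P 3/5 · (5,4)Q 0/4
Sum over 18 particles: 1/3 + 3/5 + 3/3 + 2/6 + 4/7 + 4/4 + 1/2 + 0/5 + 4/7 + 2/7 + 5/7 + 4/8 + 4/6 + 1/3 + 1/2 + 0/4 + 3/5 + 0/4 = 1787/210; mean = 1787/210 ÷ 18 = 1787/3780 = 0.472751… → 0.473.

0.473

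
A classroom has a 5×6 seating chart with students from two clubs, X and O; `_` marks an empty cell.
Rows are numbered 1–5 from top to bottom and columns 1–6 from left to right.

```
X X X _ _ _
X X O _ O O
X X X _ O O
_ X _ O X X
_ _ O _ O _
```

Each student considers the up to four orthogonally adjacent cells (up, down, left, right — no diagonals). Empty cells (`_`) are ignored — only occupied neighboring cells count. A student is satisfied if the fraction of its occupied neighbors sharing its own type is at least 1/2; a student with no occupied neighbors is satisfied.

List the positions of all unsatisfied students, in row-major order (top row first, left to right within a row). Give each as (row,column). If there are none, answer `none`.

(2,3), (4,4), (4,5), (5,5)

(1,1)X 2/2 ok
(1,2)X 3/3 ok
(1,3)X 1/2 ok
(2,1)X 3/3 ok
(2,2)X 3/4 ok
(2,3)O 0/3 unhappy
(2,5)O 2/2 ok
(2,6)O 2/2 ok
(3,1)X 2/2 ok
(3,2)X 4/4 ok
(3,3)X 1/2 ok
(3,5)O 2/3 ok
(3,6)O 2/3 ok
(4,2)X 1/1 ok
(4,4)O 0/1 unhappy
(4,5)X 1/4 unhappy
(4,6)X 1/2 ok
(5,3)O 0/0 ok
(5,5)O 0/1 unhappy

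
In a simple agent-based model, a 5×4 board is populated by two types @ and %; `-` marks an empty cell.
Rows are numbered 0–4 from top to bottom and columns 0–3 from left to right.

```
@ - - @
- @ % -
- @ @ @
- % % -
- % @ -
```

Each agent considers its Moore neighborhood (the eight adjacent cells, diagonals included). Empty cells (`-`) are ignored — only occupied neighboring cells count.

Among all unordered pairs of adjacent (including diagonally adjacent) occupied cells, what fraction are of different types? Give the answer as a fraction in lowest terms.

13/21

Scan each occupied cell's neighbors to the right and below (and the two forward diagonals) so each pair is counted once.
Row 0: @(0,0)–@(1,1)= @(0,3)–%(1,2)≠  → 1/2 unlike.
Row 1: @(1,1)–%(1,2)≠ @(1,1)–@(2,1)= @(1,1)–@(2,2)= %(1,2)–@(2,2)≠ %(1,2)–@(2,3)≠ %(1,2)–@(2,1)≠  → 4/6 unlike.
Row 2: @(2,1)–@(2,2)= @(2,1)–%(3,1)≠ @(2,1)–%(3,2)≠ @(2,2)–@(2,3)= @(2,2)–%(3,2)≠ @(2,2)–%(3,1)≠ @(2,3)–%(3,2)≠  → 5/7 unlike.
Row 3: %(3,1)–%(3,2)= %(3,1)–%(4,1)= %(3,1)–@(4,2)≠ %(3,2)–@(4,2)≠ %(3,2)–%(4,1)=  → 2/5 unlike.
Row 4: %(4,1)–@(4,2)≠  → 1/1 unlike.
Total adjacent occupied pairs: 21; unlike-type pairs: 13.
13/21 is already in lowest terms.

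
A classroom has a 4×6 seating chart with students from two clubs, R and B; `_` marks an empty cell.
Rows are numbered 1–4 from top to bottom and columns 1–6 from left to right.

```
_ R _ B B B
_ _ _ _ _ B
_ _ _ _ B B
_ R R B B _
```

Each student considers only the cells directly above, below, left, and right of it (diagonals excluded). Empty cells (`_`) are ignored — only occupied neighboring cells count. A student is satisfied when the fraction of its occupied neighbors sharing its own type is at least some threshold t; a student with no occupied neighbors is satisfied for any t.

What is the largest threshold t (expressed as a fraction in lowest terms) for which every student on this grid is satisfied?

1/2

Row 1: (1,2)R — no occupied neighbors · (1,4)B 1/1 · (1,5)B 2/2 · (1,6)B 2/2
Row 2: (2,6)B 2/2
Row 3: (3,5)B 2/2 · (3,6)B 2/2
Row 4: (4,2)R 1/1 · (4,3)R 1/2 · (4,4)B 1/2 · (4,5)B 2/2
The smallest same-type fraction is 1/2 at (4,3), which reduces to 1/2. Any threshold above that leaves this student unsatisfied.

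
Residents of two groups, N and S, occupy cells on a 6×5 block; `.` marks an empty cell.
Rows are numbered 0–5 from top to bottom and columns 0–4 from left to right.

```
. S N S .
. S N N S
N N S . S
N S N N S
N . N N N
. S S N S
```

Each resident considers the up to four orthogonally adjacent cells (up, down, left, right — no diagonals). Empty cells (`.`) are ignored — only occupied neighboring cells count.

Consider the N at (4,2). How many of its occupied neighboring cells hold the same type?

Occupied neighbors of (4,2): (3,2)=N, (5,2)=S, (4,3)=N.
Same type (N): 2 of 3.

2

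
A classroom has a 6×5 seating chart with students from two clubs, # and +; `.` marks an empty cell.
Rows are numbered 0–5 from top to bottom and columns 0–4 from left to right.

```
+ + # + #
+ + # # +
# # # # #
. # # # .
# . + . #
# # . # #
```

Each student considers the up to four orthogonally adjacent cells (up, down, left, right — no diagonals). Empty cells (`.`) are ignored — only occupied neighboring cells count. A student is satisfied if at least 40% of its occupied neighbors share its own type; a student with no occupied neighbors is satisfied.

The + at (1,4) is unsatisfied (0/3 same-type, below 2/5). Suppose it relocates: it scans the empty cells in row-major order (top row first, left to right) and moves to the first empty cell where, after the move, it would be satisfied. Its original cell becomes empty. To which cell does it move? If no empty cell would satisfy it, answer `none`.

Vacating (1,4). Empty cells in order:
  (3,0): 0/3 same-type → still unsatisfied.
  (3,4): 0/3 same-type → still unsatisfied.
  (4,1): 1/4 same-type → still unsatisfied.
  (4,3): 1/4 same-type → still unsatisfied.
  (5,2): 1/3 same-type → still unsatisfied.

none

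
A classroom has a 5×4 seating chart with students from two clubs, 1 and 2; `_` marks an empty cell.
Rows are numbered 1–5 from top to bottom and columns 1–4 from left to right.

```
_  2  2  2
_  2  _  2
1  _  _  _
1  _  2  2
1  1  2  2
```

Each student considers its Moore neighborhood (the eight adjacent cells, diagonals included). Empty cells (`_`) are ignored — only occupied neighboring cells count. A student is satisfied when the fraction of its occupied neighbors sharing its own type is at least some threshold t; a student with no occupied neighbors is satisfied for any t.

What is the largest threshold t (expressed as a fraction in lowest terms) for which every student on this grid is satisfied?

1/2

(1,2)2 2/2
(1,3)2 4/4
(1,4)2 2/2
(2,2)2 2/3
(2,4)2 2/2
(3,1)1 1/2
(4,1)1 3/3
(4,3)2 3/4
(4,4)2 3/3
(5,1)1 2/2
(5,2)1 2/4
(5,3)2 3/4
(5,4)2 3/3
The smallest same-type fraction is 1/2 at (3,1), which reduces to 1/2. Any threshold above that leaves this student unsatisfied.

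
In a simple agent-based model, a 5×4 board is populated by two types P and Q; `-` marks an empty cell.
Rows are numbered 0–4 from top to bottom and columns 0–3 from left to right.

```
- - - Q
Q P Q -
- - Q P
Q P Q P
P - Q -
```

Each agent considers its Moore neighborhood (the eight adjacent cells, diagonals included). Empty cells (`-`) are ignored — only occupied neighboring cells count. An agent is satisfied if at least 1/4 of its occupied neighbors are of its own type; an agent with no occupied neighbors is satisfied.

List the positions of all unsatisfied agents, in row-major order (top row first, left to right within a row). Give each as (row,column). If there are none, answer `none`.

(1,0), (1,1), (3,0), (3,1)

Row 0: (0,3)Q 1/1 ✓
Row 1: (1,0)Q 0/1 ✗ · (1,1)P 0/3 ✗ · (1,2)Q 2/4 ✓
Row 2: (2,2)Q 2/6 ✓ · (2,3)P 1/4 ✓
Row 3: (3,0)Q 0/2 ✗ · (3,1)P 1/5 ✗ · (3,2)Q 2/5 ✓ · (3,3)P 1/4 ✓
Row 4: (4,0)P 1/2 ✓ · (4,2)Q 1/3 ✓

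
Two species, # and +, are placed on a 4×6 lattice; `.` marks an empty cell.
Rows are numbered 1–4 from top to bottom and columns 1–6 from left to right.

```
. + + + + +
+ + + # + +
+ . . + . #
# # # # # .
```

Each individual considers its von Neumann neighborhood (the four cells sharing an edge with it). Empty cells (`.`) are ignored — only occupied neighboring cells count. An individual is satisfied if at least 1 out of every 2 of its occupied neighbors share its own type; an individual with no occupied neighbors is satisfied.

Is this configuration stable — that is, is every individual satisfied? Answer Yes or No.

No

(1,2)+ 2/2 ok
(1,3)+ 3/3 ok
(1,4)+ 2/3 ok
(1,5)+ 3/3 ok
(1,6)+ 2/2 ok
(2,1)+ 2/2 ok
(2,2)+ 3/3 ok
(2,3)+ 2/3 ok
(2,4)# 0/4 unhappy
(2,5)+ 2/3 ok
(2,6)+ 2/3 ok
(3,1)+ 1/2 ok
(3,4)+ 0/2 unhappy
(3,6)# 0/1 unhappy
(4,1)# 1/2 ok
(4,2)# 2/2 ok
(4,3)# 2/2 ok
(4,4)# 2/3 ok
(4,5)# 1/1 ok
For instance (2,4) has only 0/4 same-type neighbors, below 1/2.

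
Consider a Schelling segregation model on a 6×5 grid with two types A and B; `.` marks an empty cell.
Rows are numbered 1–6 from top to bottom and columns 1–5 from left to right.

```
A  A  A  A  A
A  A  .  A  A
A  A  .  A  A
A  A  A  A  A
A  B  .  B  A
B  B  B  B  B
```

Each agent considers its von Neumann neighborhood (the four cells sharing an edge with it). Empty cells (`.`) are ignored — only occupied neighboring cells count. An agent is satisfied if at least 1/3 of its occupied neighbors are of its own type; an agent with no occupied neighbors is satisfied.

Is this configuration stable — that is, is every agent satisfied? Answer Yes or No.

Yes

(1,1)A 2/2 ok
(1,2)A 3/3 ok
(1,3)A 2/2 ok
(1,4)A 3/3 ok
(1,5)A 2/2 ok
(2,1)A 3/3 ok
(2,2)A 3/3 ok
(2,4)A 3/3 ok
(2,5)A 3/3 ok
(3,1)A 3/3 ok
(3,2)A 3/3 ok
(3,4)A 3/3 ok
(3,5)A 3/3 ok
(4,1)A 3/3 ok
(4,2)A 3/4 ok
(4,3)A 2/2 ok
(4,4)A 3/4 ok
(4,5)A 3/3 ok
(5,1)A 1/3 ok
(5,2)B 1/3 ok
(5,4)B 1/3 ok
(5,5)A 1/3 ok
(6,1)B 1/2 ok
(6,2)B 3/3 ok
(6,3)B 2/2 ok
(6,4)B 3/3 ok
(6,5)B 1/2 ok
All meet the threshold, so the configuration is stable.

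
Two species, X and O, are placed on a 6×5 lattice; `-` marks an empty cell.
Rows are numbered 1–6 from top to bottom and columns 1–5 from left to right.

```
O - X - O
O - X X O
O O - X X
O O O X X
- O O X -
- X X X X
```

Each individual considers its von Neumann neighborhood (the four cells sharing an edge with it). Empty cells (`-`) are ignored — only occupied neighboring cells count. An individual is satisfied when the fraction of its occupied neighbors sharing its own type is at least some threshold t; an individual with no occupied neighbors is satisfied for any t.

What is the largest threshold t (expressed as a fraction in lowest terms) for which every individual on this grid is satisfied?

Row 1: (1,1)O 1/1 · (1,3)X 1/1 · (1,5)O 1/1
Row 2: (2,1)O 2/2 · (2,3)X 2/2 · (2,4)X 2/3 · (2,5)O 1/3
Row 3: (3,1)O 3/3 · (3,2)O 2/2 · (3,4)X 3/3 · (3,5)X 2/3
Row 4: (4,1)O 2/2 · (4,2)O 4/4 · (4,3)O 2/3 · (4,4)X 3/4 · (4,5)X 2/2
Row 5: (5,2)O 2/3 · (5,3)O 2/4 · (5,4)X 2/3
Row 6: (6,2)X 1/2 · (6,3)X 2/3 · (6,4)X 3/3 · (6,5)X 1/1
The smallest same-type fraction is 1/3 at (2,5), which reduces to 1/3. Any threshold above that leaves this individual unsatisfied.

1/3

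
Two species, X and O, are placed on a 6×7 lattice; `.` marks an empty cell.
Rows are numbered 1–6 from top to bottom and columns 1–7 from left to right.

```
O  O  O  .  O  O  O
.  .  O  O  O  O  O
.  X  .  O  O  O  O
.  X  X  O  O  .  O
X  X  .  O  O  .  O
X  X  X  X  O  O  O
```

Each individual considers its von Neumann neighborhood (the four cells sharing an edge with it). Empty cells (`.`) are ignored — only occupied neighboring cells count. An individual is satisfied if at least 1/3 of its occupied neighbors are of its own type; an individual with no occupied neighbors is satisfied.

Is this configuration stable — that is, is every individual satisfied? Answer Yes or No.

Yes

Row 1: (1,1)O 1/1 satisfied · (1,2)O 2/2 satisfied · (1,3)O 2/2 satisfied · (1,5)O 2/2 satisfied · (1,6)O 3/3 satisfied · (1,7)O 2/2 satisfied
Row 2: (2,3)O 2/2 satisfied · (2,4)O 3/3 satisfied · (2,5)O 4/4 satisfied · (2,6)O 4/4 satisfied · (2,7)O 3/3 satisfied
Row 3: (3,2)X 1/1 satisfied · (3,4)O 3/3 satisfied · (3,5)O 4/4 satisfied · (3,6)O 3/3 satisfied · (3,7)O 3/3 satisfied
Row 4: (4,2)X 3/3 satisfied · (4,3)X 1/2 satisfied · (4,4)O 3/4 satisfied · (4,5)O 3/3 satisfied · (4,7)O 2/2 satisfied
Row 5: (5,1)X 2/2 satisfied · (5,2)X 3/3 satisfied · (5,4)O 2/3 satisfied · (5,5)O 3/3 satisfied · (5,7)O 2/2 satisfied
Row 6: (6,1)X 2/2 satisfied · (6,2)X 3/3 satisfied · (6,3)X 2/2 satisfied · (6,4)X 1/3 satisfied · (6,5)O 2/3 satisfied · (6,6)O 2/2 satisfied · (6,7)O 2/2 satisfied
All meet the threshold, so the configuration is stable.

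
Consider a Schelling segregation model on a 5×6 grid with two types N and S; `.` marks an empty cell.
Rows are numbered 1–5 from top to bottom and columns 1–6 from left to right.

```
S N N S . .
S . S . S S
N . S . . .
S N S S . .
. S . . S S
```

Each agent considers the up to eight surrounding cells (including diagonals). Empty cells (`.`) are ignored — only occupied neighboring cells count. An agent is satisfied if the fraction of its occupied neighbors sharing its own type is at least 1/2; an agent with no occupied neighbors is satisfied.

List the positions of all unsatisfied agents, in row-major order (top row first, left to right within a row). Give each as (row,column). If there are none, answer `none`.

(1,2), (1,3), (2,1), (3,1), (4,1), (4,2)

Row 1: (1,1)S 1/2 satisfied · (1,2)N 1/4 not · (1,3)N 1/3 not · (1,4)S 2/3 satisfied
Row 2: (2,1)S 1/3 not · (2,3)S 2/4 satisfied · (2,5)S 2/2 satisfied · (2,6)S 1/1 satisfied
Row 3: (3,1)N 1/3 not · (3,3)S 3/4 satisfied
Row 4: (4,1)S 1/3 not · (4,2)N 1/5 not · (4,3)S 3/4 satisfied · (4,4)S 3/3 satisfied
Row 5: (5,2)S 2/3 satisfied · (5,5)S 2/2 satisfied · (5,6)S 1/1 satisfied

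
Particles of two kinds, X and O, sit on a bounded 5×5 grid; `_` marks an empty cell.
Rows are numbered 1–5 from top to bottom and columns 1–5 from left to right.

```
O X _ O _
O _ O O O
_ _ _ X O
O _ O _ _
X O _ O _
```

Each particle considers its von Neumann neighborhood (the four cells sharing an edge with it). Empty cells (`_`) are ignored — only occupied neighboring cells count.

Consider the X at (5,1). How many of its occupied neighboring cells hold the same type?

0

Occupied neighbors of (5,1): (4,1)=O, (5,2)=O.
Same type (X): 0 of 2.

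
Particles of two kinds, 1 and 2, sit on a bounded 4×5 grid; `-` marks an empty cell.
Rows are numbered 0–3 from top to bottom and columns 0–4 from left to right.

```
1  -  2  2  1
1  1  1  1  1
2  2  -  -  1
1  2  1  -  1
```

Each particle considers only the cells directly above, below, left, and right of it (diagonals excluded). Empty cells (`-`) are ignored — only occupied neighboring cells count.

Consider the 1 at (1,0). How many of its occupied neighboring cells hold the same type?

Occupied neighbors of (1,0): (0,0)=1, (2,0)=2, (1,1)=1.
Same type (1): 2 of 3.

2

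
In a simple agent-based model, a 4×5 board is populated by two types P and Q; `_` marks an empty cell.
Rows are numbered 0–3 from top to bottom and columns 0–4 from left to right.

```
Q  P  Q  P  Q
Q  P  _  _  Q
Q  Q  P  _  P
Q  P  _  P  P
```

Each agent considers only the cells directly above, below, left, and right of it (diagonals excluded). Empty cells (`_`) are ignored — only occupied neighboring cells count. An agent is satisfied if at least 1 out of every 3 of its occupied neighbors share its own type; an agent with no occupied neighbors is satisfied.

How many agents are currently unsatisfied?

5

(0,0)Q 1/2 ok
(0,1)P 1/3 ok
(0,2)Q 0/2 unhappy
(0,3)P 0/2 unhappy
(0,4)Q 1/2 ok
(1,0)Q 2/3 ok
(1,1)P 1/3 ok
(1,4)Q 1/2 ok
(2,0)Q 3/3 ok
(2,1)Q 1/4 unhappy
(2,2)P 0/1 unhappy
(2,4)P 1/2 ok
(3,0)Q 1/2 ok
(3,1)P 0/2 unhappy
(3,3)P 1/1 ok
(3,4)P 2/2 ok
Unsatisfied: (0,2), (0,3), (2,1), (2,2), (3,1) — 5 in total.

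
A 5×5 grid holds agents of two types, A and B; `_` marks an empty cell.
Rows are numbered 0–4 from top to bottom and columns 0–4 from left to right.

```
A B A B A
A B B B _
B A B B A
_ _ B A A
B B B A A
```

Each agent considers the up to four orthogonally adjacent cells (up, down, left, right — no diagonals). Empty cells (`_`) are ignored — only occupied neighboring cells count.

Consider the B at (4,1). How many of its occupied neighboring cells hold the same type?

2

Occupied neighbors of (4,1): (4,0)=B, (4,2)=B.
Same type (B): 2 of 2.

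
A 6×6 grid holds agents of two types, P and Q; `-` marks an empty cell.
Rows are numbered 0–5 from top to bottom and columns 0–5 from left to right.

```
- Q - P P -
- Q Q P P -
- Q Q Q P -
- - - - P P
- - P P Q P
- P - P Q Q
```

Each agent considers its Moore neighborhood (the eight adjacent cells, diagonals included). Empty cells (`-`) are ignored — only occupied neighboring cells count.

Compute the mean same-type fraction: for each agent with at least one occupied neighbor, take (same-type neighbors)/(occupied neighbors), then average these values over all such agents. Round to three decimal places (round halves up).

0.716

(0,1)Q 2/2
(0,3)P 3/4
(0,4)P 3/3
(1,1)Q 4/4
(1,2)Q 5/7
(1,3)P 4/7
(1,4)P 4/5
(2,1)Q 3/3
(2,2)Q 4/5
(2,3)Q 2/6
(2,4)P 4/5
(3,4)P 4/6
(3,5)P 3/4
(4,2)P 3/3
(4,3)P 3/5
(4,4)Q 2/7
(4,5)P 2/5
(5,1)P 1/1
(5,3)P 2/4
(5,4)Q 2/5
(5,5)Q 2/3
Sum over 21 agents: 2/2 + 3/4 + 3/3 + 4/4 + 5/7 + 4/7 + 4/5 + 3/3 + 4/5 + 2/6 + 4/5 + 4/6 + 3/4 + 3/3 + 3/5 + 2/7 + 2/5 + 1/1 + 2/4 + 2/5 + 2/3 = 1579/105; mean = 1579/105 ÷ 21 = 1579/2205 = 0.716099… → 0.716.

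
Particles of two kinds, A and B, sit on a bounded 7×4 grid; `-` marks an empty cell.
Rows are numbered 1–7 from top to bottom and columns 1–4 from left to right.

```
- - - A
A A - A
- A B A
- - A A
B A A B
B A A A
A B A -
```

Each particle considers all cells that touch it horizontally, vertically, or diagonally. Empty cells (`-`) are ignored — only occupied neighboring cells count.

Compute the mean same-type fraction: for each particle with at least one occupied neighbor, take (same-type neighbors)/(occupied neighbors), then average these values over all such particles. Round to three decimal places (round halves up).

0.589

Row 1: (1,4)A 1/1
Row 2: (2,1)A 2/2 · (2,2)A 2/3 · (2,4)A 2/3
Row 3: (3,2)A 3/4 · (3,3)B 0/6 · (3,4)A 3/4
Row 4: (4,3)A 5/7 · (4,4)A 3/5
Row 5: (5,1)B 1/3 · (5,2)A 4/6 · (5,3)A 6/7 · (5,4)B 0/5
Row 6: (6,1)B 2/5 · (6,2)A 5/8 · (6,3)A 5/7 · (6,4)A 3/4
Row 7: (7,1)A 1/3 · (7,2)B 1/5 · (7,3)A 3/4
Sum over 20 particles: 1/1 + 2/2 + 2/3 + 2/3 + 3/4 + 0/6 + 3/4 + 5/7 + 3/5 + 1/3 + 4/6 + 6/7 + 0/5 + 2/5 + 5/8 + 5/7 + 3/4 + 1/3 + 1/5 + 3/4 = 9893/840; mean = 9893/840 ÷ 20 = 9893/16800 = 0.588869… → 0.589.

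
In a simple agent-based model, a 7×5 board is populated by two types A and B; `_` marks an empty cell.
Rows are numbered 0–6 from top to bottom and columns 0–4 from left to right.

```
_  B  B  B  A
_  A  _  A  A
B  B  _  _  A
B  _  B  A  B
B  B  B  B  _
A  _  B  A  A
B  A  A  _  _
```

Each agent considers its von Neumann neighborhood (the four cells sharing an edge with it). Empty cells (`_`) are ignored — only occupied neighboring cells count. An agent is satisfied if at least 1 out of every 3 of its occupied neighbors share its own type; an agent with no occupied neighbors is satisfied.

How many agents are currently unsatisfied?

(0,1)B 1/2 ok
(0,2)B 2/2 ok
(0,3)B 1/3 ok
(0,4)A 1/2 ok
(1,1)A 0/2 unhappy
(1,3)A 1/2 ok
(1,4)A 3/3 ok
(2,0)B 2/2 ok
(2,1)B 1/2 ok
(2,4)A 1/2 ok
(3,0)B 2/2 ok
(3,2)B 1/2 ok
(3,3)A 0/3 unhappy
(3,4)B 0/2 unhappy
(4,0)B 2/3 ok
(4,1)B 2/2 ok
(4,2)B 4/4 ok
(4,3)B 1/3 ok
(5,0)A 0/2 unhappy
(5,2)B 1/3 ok
(5,3)A 1/3 ok
(5,4)A 1/1 ok
(6,0)B 0/2 unhappy
(6,1)A 1/2 ok
(6,2)A 1/2 ok
Unsatisfied: (1,1), (3,3), (3,4), (5,0), (6,0) — 5 in total.

5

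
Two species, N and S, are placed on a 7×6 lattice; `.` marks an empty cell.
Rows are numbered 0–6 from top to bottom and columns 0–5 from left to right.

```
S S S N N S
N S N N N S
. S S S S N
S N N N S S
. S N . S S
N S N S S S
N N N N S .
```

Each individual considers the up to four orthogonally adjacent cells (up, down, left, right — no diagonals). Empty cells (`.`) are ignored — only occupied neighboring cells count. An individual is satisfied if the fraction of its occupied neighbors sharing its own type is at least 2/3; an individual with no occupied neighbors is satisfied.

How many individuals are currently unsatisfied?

Row 0: (0,0)S 1/2 ✗ · (0,1)S 3/3 ✓ · (0,2)S 1/3 ✗ · (0,3)N 2/3 ✓ · (0,4)N 2/3 ✓ · (0,5)S 1/2 ✗
Row 1: (1,0)N 0/2 ✗ · (1,1)S 2/4 ✗ · (1,2)N 1/4 ✗ · (1,3)N 3/4 ✓ · (1,4)N 2/4 ✗ · (1,5)S 1/3 ✗
Row 2: (2,1)S 2/3 ✓ · (2,2)S 2/4 ✗ · (2,3)S 2/4 ✗ · (2,4)S 2/4 ✗ · (2,5)N 0/3 ✗
Row 3: (3,0)S 0/1 ✗ · (3,1)N 1/4 ✗ · (3,2)N 3/4 ✓ · (3,3)N 1/3 ✗ · (3,4)S 3/4 ✓ · (3,5)S 2/3 ✓
Row 4: (4,1)S 1/3 ✗ · (4,2)N 2/3 ✓ · (4,4)S 3/3 ✓ · (4,5)S 3/3 ✓
Row 5: (5,0)N 1/2 ✗ · (5,1)S 1/4 ✗ · (5,2)N 2/4 ✗ · (5,3)S 1/3 ✗ · (5,4)S 4/4 ✓ · (5,5)S 2/2 ✓
Row 6: (6,0)N 2/2 ✓ · (6,1)N 2/3 ✓ · (6,2)N 3/3 ✓ · (6,3)N 1/3 ✗ · (6,4)S 1/2 ✗
Unsatisfied: (0,0), (0,2), (0,5), (1,0), (1,1), (1,2), (1,4), (1,5), (2,2), (2,3), (2,4), (2,5), (3,0), (3,1), (3,3), (4,1), (5,0), (5,1), (5,2), (5,3), (6,3), (6,4) — 22 in total.

22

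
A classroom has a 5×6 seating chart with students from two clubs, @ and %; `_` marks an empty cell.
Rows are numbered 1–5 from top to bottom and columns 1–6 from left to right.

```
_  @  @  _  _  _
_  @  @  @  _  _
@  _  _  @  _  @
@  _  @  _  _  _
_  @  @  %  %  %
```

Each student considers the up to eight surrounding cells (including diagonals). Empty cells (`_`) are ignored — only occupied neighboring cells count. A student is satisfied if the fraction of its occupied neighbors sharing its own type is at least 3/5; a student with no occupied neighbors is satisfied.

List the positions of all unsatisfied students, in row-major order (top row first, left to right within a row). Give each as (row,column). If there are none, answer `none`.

(5,4)

Row 1: (1,2)@ 3/3 ✓ · (1,3)@ 4/4 ✓
Row 2: (2,2)@ 4/4 ✓ · (2,3)@ 5/5 ✓ · (2,4)@ 3/3 ✓
Row 3: (3,1)@ 2/2 ✓ · (3,4)@ 3/3 ✓ · (3,6)@ 0/0 ✓
Row 4: (4,1)@ 2/2 ✓ · (4,3)@ 3/4 ✓
Row 5: (5,2)@ 3/3 ✓ · (5,3)@ 2/3 ✓ · (5,4)% 1/3 ✗ · (5,5)% 2/2 ✓ · (5,6)% 1/1 ✓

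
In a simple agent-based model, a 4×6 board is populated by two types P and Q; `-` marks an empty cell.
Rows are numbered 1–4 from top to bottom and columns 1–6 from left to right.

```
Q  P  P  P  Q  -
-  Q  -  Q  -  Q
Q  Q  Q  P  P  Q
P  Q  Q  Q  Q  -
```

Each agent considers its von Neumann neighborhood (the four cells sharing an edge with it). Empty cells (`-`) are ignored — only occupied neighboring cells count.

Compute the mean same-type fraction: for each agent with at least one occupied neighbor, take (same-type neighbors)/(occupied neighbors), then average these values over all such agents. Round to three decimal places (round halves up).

Row 1: (1,1)Q 0/1 · (1,2)P 1/3 · (1,3)P 2/2 · (1,4)P 1/3 · (1,5)Q 0/1
Row 2: (2,2)Q 1/2 · (2,4)Q 0/2 · (2,6)Q 1/1
Row 3: (3,1)Q 1/2 · (3,2)Q 4/4 · (3,3)Q 2/3 · (3,4)P 1/4 · (3,5)P 1/3 · (3,6)Q 1/2
Row 4: (4,1)P 0/2 · (4,2)Q 2/3 · (4,3)Q 3/3 · (4,4)Q 2/3 · (4,5)Q 1/2
Sum over 19 agents: 0/1 + 1/3 + 2/2 + 1/3 + 0/1 + 1/2 + 0/2 + 1/1 + 1/2 + 4/4 + 2/3 + 1/4 + 1/3 + 1/2 + 0/2 + 2/3 + 3/3 + 2/3 + 1/2 = 37/4; mean = 37/4 ÷ 19 = 37/76 = 0.486842… → 0.487.

0.487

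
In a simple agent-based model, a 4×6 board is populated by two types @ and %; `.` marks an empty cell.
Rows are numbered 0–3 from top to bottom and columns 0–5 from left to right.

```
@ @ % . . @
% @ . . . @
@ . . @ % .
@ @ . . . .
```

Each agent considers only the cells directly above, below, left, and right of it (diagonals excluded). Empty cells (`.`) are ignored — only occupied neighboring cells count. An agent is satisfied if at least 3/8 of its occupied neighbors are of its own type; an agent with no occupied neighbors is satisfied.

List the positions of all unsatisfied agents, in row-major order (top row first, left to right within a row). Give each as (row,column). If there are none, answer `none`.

(0,2), (1,0), (2,3), (2,4)

Row 0: (0,0)@ 1/2 ✓ · (0,1)@ 2/3 ✓ · (0,2)% 0/1 ✗ · (0,5)@ 1/1 ✓
Row 1: (1,0)% 0/3 ✗ · (1,1)@ 1/2 ✓ · (1,5)@ 1/1 ✓
Row 2: (2,0)@ 1/2 ✓ · (2,3)@ 0/1 ✗ · (2,4)% 0/1 ✗
Row 3: (3,0)@ 2/2 ✓ · (3,1)@ 1/1 ✓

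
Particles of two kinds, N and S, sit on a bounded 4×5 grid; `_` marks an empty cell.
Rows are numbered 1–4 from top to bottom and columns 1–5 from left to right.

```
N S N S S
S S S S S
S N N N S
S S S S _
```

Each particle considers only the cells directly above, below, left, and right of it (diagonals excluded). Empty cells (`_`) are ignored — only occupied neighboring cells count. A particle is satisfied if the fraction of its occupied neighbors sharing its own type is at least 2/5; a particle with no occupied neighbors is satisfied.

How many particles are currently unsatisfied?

(1,1)N 0/2 unhappy
(1,2)S 1/3 unhappy
(1,3)N 0/3 unhappy
(1,4)S 2/3 ok
(1,5)S 2/2 ok
(2,1)S 2/3 ok
(2,2)S 3/4 ok
(2,3)S 2/4 ok
(2,4)S 3/4 ok
(2,5)S 3/3 ok
(3,1)S 2/3 ok
(3,2)N 1/4 unhappy
(3,3)N 2/4 ok
(3,4)N 1/4 unhappy
(3,5)S 1/2 ok
(4,1)S 2/2 ok
(4,2)S 2/3 ok
(4,3)S 2/3 ok
(4,4)S 1/2 ok
Unsatisfied: (1,1), (1,2), (1,3), (3,2), (3,4) — 5 in total.

5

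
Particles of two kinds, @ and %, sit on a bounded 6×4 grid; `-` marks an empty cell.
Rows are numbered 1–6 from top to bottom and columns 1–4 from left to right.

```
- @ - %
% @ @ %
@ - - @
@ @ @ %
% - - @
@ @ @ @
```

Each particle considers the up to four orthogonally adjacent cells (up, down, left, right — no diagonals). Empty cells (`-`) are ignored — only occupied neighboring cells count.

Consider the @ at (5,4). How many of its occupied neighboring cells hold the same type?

1

Occupied neighbors of (5,4): (4,4)=%, (6,4)=@.
Same type (@): 1 of 2.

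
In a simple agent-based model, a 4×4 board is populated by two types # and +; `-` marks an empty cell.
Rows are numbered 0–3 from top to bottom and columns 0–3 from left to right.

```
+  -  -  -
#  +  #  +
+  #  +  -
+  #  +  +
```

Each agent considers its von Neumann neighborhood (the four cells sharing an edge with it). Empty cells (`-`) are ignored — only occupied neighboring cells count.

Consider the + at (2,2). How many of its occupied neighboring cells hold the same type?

1

Occupied neighbors of (2,2): (1,2)=#, (3,2)=+, (2,1)=#.
Same type (+): 1 of 3.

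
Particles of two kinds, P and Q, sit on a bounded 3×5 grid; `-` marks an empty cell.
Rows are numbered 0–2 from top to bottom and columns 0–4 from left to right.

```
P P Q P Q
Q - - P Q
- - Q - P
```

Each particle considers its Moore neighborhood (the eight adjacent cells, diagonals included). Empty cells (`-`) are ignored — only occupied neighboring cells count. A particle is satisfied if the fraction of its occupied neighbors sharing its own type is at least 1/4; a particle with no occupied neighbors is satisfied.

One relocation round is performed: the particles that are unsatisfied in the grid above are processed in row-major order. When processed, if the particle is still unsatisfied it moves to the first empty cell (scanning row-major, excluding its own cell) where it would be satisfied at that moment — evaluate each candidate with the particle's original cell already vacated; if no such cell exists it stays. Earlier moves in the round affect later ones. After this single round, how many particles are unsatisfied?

0

Initially unsatisfied (in order): (0,2), (1,0), (2,2).
  (0,2) → (1,1).
  (1,0): now satisfied by earlier moves; stays.
  (2,2): now satisfied by earlier moves; stays.
Resulting grid:
P P - P Q
Q Q - P Q
- - Q - P
All satisfied now.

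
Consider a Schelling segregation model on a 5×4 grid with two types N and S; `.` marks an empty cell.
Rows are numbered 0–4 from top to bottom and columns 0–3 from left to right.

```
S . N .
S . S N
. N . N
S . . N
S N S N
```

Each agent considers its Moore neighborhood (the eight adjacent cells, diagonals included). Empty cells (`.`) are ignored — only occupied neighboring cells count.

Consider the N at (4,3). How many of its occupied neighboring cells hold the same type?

Occupied neighbors of (4,3): (3,3)=N, (4,2)=S.
Same type (N): 1 of 2.

1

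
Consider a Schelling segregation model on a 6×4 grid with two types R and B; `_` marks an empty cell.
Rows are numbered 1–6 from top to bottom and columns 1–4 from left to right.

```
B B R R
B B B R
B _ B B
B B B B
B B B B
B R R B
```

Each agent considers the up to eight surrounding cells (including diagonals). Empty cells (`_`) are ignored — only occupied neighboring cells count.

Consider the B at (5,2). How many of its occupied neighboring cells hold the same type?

6

Occupied neighbors of (5,2): (4,1)=B, (4,2)=B, (4,3)=B, (5,1)=B, (5,3)=B, (6,1)=B, (6,2)=R, (6,3)=R.
Same type (B): 6 of 8.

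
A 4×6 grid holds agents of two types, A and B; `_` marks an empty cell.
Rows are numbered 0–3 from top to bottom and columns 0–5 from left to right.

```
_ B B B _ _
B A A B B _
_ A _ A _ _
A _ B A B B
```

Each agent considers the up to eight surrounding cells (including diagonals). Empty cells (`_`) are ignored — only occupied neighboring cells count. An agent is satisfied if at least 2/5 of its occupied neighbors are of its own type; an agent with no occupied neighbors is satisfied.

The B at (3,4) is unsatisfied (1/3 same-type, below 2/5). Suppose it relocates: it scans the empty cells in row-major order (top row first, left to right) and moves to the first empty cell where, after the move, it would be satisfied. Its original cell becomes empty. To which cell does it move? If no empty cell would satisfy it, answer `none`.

Vacating (3,4). Empty cells in order:
  (0,0): 2/3 same-type → satisfied — stop here.

(0,0)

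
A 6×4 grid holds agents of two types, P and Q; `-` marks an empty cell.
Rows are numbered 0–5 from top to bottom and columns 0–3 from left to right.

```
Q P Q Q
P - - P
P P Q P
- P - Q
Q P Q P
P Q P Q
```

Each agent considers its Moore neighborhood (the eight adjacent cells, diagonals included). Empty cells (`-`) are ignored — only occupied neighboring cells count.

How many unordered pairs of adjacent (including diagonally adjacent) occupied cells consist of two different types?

Scan each occupied cell's neighbors to the right and below (and the two forward diagonals) so each pair is counted once.
From row 0: 5 unlike of 7 pairs (running 5/7).
From row 1: 1 unlike of 4 pairs (running 6/11).
From row 2: 4 unlike of 8 pairs (running 10/19).
From row 3: 3 unlike of 5 pairs (running 13/24).
From row 4: 7 unlike of 13 pairs (running 20/37).
From row 5: 3 unlike of 3 pairs (running 23/40).
Total adjacent occupied pairs: 40; unlike-type pairs: 23.

23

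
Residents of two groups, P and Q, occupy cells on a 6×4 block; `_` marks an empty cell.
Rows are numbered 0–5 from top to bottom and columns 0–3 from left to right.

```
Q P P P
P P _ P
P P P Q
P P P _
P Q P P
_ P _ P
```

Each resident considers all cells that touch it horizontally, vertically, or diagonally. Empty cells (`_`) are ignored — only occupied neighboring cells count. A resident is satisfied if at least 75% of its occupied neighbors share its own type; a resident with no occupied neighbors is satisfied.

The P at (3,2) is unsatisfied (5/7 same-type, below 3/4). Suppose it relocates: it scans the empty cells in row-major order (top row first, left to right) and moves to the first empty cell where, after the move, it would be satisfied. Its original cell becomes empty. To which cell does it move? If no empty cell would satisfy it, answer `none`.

(1,2)

Vacating (3,2). Empty cells in order:
  (1,2): 7/8 same-type → satisfied — stop here.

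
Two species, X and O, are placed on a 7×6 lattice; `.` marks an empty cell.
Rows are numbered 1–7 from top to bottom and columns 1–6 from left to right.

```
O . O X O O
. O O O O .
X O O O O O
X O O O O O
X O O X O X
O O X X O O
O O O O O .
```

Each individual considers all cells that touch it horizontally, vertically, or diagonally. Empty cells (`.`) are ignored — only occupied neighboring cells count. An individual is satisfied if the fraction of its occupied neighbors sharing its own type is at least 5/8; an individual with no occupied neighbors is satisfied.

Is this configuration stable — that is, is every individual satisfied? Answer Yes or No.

(1,1)O 1/1 ok
(1,3)O 3/4 ok
(1,4)X 0/5 unhappy
(1,5)O 3/4 ok
(1,6)O 2/2 ok
(2,2)O 5/6 ok
(2,3)O 6/7 ok
(2,4)O 7/8 ok
(2,5)O 6/7 ok
(3,1)X 1/4 unhappy
(3,2)O 5/7 ok
(3,3)O 8/8 ok
(3,4)O 8/8 ok
(3,5)O 7/7 ok
(3,6)O 4/4 ok
(4,1)X 2/5 unhappy
(4,2)O 5/8 ok
(4,3)O 7/8 ok
(4,4)O 7/8 ok
(4,5)O 6/8 ok
(4,6)O 4/5 ok
(5,1)X 1/5 unhappy
(5,2)O 5/8 ok
(5,3)O 5/8 ok
(5,4)X 2/8 unhappy
(5,5)O 5/8 ok
(5,6)X 0/5 unhappy
(6,1)O 4/5 ok
(6,2)O 6/8 ok
(6,3)X 2/8 unhappy
(6,4)X 2/8 unhappy
(6,5)O 4/7 unhappy
(6,6)O 3/4 ok
(7,1)O 3/3 ok
(7,2)O 4/5 ok
(7,3)O 3/5 unhappy
(7,4)O 3/5 unhappy
(7,5)O 3/4 ok
For instance (1,4) has only 0/5 same-type neighbors, below 5/8.

No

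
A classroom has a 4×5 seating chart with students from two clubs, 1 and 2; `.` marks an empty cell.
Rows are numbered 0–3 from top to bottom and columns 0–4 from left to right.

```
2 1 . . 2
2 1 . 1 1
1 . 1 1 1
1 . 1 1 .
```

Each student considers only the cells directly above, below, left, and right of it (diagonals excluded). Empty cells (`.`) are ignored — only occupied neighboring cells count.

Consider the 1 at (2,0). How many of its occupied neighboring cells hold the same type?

Occupied neighbors of (2,0): (1,0)=2, (3,0)=1.
Same type (1): 1 of 2.

1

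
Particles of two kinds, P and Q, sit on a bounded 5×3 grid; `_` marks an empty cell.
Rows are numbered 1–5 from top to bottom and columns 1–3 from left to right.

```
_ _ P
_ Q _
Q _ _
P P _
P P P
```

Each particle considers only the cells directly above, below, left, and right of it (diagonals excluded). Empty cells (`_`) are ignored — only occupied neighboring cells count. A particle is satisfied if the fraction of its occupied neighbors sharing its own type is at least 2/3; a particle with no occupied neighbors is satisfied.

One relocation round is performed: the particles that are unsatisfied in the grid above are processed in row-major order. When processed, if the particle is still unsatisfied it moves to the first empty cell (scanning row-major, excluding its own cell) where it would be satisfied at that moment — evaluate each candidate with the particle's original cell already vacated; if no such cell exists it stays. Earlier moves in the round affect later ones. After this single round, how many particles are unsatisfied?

Initially unsatisfied (in order): (3,1).
  (3,1) → (1,1).
Resulting grid:
Q _ P
_ Q _
_ _ _
P P _
P P P
All satisfied now.

0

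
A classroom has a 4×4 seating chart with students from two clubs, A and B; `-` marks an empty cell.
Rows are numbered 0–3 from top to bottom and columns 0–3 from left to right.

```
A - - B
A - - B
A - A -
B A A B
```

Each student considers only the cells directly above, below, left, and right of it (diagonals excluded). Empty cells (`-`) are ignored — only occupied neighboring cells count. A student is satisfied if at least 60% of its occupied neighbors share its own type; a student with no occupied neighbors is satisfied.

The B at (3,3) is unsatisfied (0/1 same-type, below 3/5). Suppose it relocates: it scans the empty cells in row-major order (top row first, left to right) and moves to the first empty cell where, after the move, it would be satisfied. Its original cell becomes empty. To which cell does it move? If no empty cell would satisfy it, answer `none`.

(0,2)

Vacating (3,3). Empty cells in order:
  (0,1): 0/1 same-type → still unsatisfied.
  (0,2): 1/1 same-type → satisfied — stop here.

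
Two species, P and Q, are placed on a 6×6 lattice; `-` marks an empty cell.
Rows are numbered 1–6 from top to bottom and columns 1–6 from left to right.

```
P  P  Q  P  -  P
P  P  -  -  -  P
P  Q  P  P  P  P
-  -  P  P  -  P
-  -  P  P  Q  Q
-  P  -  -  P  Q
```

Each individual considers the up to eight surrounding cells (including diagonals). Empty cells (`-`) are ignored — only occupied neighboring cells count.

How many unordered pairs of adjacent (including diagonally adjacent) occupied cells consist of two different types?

15

Scan each occupied cell's neighbors to the right and below (and the two forward diagonals) so each pair is counted once.
From row 1: 3 unlike of 9 pairs (running 3/9).
From row 2: 2 unlike of 8 pairs (running 5/17).
From row 3: 3 unlike of 13 pairs (running 8/30).
From row 4: 3 unlike of 8 pairs (running 11/38).
From row 5: 3 unlike of 9 pairs (running 14/47).
From row 6: 1 unlike of 1 pairs (running 15/48).
Total adjacent occupied pairs: 48; unlike-type pairs: 15.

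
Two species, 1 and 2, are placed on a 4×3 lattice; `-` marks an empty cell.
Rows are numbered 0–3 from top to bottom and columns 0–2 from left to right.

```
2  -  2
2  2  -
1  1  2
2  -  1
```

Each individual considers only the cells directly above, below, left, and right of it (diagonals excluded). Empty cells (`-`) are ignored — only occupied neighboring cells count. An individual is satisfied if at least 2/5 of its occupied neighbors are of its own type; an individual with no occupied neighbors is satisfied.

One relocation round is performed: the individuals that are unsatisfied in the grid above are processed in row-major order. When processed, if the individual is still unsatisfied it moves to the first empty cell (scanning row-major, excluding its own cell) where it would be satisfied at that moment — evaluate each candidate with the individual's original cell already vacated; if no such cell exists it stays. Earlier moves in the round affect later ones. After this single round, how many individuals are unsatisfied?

0

Initially unsatisfied (in order): (2,0), (2,1), (2,2), (3,0), (3,2).
  (2,0) → (3,1).
  (2,1): no empty cell satisfies it; stays.
  (2,2) → (0,1).
  (3,0) → (1,2).
  (3,2): now satisfied by earlier moves; stays.
Resulting grid:
2 2 2
2 2 2
- 1 -
- 1 1
All satisfied now.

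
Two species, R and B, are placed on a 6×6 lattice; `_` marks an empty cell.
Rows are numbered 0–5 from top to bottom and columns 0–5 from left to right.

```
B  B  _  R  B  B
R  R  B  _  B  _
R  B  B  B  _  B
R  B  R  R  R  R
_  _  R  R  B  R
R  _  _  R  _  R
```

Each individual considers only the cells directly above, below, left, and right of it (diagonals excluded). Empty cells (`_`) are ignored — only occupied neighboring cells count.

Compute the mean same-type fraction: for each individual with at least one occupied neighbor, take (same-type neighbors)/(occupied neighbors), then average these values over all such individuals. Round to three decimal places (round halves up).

(0,0)B 1/2
(0,1)B 1/2
(0,3)R 0/1
(0,4)B 2/3
(0,5)B 1/1
(1,0)R 2/3
(1,1)R 1/4
(1,2)B 1/2
(1,4)B 1/1
(2,0)R 2/3
(2,1)B 2/4
(2,2)B 3/4
(2,3)B 1/2
(2,5)B 0/1
(3,0)R 1/2
(3,1)B 1/3
(3,2)R 2/4
(3,3)R 3/4
(3,4)R 2/3
(3,5)R 2/3
(4,2)R 2/2
(4,3)R 3/4
(4,4)B 0/3
(4,5)R 2/3
(5,0)R — no occupied neighbors
(5,3)R 1/1
(5,5)R 1/1
Sum over 26 individuals: 1/2 + 1/2 + 0/1 + 2/3 + 1/1 + 2/3 + 1/4 + 1/2 + 1/1 + 2/3 + 2/4 + 3/4 + 1/2 + 0/1 + 1/2 + 1/3 + 2/4 + 3/4 + 2/3 + 2/3 + 2/2 + 3/4 + 0/3 + 2/3 + 1/1 + 1/1 = 46/3; mean = 46/3 ÷ 26 = 23/39 = 0.589743… → 0.590.

0.590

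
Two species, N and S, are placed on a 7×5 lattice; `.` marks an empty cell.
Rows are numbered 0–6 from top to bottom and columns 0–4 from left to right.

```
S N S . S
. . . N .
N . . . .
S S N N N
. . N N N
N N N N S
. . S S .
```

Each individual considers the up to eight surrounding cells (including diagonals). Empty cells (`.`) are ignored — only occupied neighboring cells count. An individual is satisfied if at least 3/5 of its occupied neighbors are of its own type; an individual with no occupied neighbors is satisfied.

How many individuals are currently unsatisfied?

12

(0,0)S 0/1 ✗
(0,1)N 0/2 ✗
(0,2)S 0/2 ✗
(0,4)S 0/1 ✗
(1,3)N 0/2 ✗
(2,0)N 0/2 ✗
(3,0)S 1/2 ✗
(3,1)S 1/4 ✗
(3,2)N 3/4 ✓
(3,3)N 5/5 ✓
(3,4)N 3/3 ✓
(4,2)N 6/7 ✓
(4,3)N 7/8 ✓
(4,4)N 4/5 ✓
(5,0)N 1/1 ✓
(5,1)N 3/4 ✓
(5,2)N 4/6 ✓
(5,3)N 4/7 ✗
(5,4)S 1/4 ✗
(6,2)S 1/4 ✗
(6,3)S 2/4 ✗
Unsatisfied: (0,0), (0,1), (0,2), (0,4), (1,3), (2,0), (3,0), (3,1), (5,3), (5,4), (6,2), (6,3) — 12 in total.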